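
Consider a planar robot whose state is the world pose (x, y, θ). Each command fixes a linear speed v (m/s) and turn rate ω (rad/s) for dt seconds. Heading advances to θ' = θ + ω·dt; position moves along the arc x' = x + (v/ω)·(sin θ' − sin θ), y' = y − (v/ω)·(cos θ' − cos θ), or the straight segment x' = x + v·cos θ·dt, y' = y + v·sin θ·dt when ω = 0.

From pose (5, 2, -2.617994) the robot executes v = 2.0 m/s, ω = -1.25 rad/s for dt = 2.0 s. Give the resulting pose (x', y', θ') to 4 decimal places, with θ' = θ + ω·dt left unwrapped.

(2.7298, 4.0170, -5.1180)

θ' = -2.6180 + -1.25·2.0 = -5.1180
R = v/ω = 2.0/-1.25 = -1.6000
x' = 5 + -1.6000·(sin -5.1180 − sin -2.6180) = 2.7298
y' = 2 − -1.6000·(cos -5.1180 − cos -2.6180) = 4.0170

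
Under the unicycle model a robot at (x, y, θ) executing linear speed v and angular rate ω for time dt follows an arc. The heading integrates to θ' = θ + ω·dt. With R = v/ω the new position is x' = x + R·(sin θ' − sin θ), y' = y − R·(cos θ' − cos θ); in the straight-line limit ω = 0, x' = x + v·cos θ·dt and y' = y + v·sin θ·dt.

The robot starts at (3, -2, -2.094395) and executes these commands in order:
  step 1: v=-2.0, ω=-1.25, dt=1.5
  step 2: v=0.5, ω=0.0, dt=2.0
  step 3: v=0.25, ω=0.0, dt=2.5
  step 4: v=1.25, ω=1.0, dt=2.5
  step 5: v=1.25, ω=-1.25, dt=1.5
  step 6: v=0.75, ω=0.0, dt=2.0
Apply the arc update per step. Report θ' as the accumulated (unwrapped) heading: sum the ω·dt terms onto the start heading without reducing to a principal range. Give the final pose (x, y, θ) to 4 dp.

(-0.3650, -2.2716, -3.3444)

step 1: θ'=-3.9694 (R=1.6000) → pose (5.5640, -1.7176, -3.9694)
step 2: θ'=-3.9694 (straight) → pose (4.8875, -0.9812, -3.9694)
step 3: θ'=-3.9694 (straight) → pose (4.4646, -0.5209, -3.9694)
step 4: θ'=-1.4694 (R=1.2500) → pose (2.3005, -1.4930, -1.4694)
step 5: θ'=-3.3444 (R=-1.0000) → pose (1.1042, -2.5738, -3.3444)
step 6: θ'=-3.3444 (straight) → pose (-0.3650, -2.2716, -3.3444)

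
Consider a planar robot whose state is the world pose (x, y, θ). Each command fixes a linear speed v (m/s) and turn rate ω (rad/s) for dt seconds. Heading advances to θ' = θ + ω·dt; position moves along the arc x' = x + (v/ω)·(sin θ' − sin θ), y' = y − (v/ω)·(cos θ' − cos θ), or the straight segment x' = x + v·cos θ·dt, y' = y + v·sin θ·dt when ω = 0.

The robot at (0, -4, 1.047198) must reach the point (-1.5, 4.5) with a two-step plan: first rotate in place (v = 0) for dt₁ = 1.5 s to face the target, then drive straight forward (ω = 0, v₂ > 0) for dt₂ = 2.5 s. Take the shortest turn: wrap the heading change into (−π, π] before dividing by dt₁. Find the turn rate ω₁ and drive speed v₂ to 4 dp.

ω₁ = 0.4655, v₂ = 3.4525

heading to target = atan2(4.5−-4, -1.5−0) = 1.7455
Δθ = wrap(1.7455 − 1.0472) = 0.6983; ω₁ = Δθ/dt₁ = 0.4655
distance = √((-1.5−0)² + (4.5−-4)²) = 8.6313; v₂ = distance/dt₂ = 3.4525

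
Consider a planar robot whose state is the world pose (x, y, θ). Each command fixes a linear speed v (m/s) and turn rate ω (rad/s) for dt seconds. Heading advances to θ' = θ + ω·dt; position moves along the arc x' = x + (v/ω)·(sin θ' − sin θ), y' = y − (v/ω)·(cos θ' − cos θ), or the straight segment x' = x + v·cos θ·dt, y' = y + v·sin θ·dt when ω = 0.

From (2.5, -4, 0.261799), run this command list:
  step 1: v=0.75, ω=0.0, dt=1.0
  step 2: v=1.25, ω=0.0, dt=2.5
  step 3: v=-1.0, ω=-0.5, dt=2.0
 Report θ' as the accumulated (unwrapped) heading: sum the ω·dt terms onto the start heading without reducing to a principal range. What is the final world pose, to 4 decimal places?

(4.3794, -2.5446, -0.7382)

step 1: θ'=0.2618 (straight) → pose (3.2244, -3.8059, 0.2618)
step 2: θ'=0.2618 (straight) → pose (6.2430, -2.9971, 0.2618)
step 3: θ'=-0.7382 (R=2.0000) → pose (4.3794, -2.5446, -0.7382)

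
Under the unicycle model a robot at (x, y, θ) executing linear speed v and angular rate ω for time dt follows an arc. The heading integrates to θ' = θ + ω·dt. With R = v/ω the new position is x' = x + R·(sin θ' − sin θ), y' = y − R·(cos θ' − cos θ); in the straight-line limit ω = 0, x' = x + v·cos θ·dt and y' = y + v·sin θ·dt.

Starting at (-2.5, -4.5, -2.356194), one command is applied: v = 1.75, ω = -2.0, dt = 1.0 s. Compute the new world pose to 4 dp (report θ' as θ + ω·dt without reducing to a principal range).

(-3.9388, -4.1864, -4.3562)

θ' = -2.3562 + -2.0·1.0 = -4.3562
R = v/ω = 1.75/-2.0 = -0.8750
x' = -2.5 + -0.8750·(sin -4.3562 − sin -2.3562) = -3.9388
y' = -4.5 − -0.8750·(cos -4.3562 − cos -2.3562) = -4.1864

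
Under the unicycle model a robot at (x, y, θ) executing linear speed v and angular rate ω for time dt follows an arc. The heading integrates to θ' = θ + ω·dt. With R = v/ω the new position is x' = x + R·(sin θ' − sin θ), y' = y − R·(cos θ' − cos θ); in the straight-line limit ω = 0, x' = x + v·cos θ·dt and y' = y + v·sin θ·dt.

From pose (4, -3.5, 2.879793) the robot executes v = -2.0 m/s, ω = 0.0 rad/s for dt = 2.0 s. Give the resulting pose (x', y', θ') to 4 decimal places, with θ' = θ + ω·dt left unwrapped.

(7.8637, -4.5353, 2.8798)

θ' = 2.8798 + 0.0·2.0 = 2.8798
ω = 0 → straight: x' = 4 + -2.0·cos(2.8798)·2.0 = 7.8637
y' = -3.5 + -2.0·sin(2.8798)·2.0 = -4.5353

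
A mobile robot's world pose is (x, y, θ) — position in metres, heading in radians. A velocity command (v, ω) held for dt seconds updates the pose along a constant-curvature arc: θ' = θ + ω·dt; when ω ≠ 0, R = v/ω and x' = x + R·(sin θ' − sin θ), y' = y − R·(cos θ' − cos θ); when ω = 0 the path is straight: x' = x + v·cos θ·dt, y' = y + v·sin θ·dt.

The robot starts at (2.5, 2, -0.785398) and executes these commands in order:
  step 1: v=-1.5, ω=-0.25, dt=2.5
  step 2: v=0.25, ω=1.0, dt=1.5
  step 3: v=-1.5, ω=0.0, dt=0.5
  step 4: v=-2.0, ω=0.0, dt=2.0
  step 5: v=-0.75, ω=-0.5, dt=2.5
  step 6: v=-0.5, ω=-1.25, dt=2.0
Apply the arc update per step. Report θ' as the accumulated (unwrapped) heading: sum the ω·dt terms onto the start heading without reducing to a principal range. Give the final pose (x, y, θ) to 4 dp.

step 1: θ'=-1.4104 (R=6.0000) → pose (0.8197, 5.2844, -1.4104)
step 2: θ'=0.0896 (R=0.2500) → pose (1.0888, 5.0753, 0.0896)
step 3: θ'=0.0896 (straight) → pose (0.3418, 5.0082, 0.0896)
step 4: θ'=0.0896 (straight) → pose (-3.6421, 4.6503, 0.0896)
step 5: θ'=-1.1604 (R=1.5000) → pose (-5.1518, 5.5458, -1.1604)
step 6: θ'=-3.6604 (R=0.4000) → pose (-4.5867, 6.0527, -3.6604)

(-4.5867, 6.0527, -3.6604)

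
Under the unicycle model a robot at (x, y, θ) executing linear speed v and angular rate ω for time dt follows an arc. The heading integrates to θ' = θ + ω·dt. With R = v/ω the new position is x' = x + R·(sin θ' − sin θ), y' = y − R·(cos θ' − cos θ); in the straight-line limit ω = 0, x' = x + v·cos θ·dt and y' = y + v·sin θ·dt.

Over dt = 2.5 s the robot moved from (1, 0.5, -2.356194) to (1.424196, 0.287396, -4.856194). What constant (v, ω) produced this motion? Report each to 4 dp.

v = -0.2500, ω = -1.0000

Δθ = -4.856194 − -2.356194 = -2.500000
ω = Δθ/dt = -2.500000/2.5 = -1.0000
R = Δx/(sin θ' − sin θ) = 0.2500
v = R·ω = 0.2500·-1.0000 = -0.2500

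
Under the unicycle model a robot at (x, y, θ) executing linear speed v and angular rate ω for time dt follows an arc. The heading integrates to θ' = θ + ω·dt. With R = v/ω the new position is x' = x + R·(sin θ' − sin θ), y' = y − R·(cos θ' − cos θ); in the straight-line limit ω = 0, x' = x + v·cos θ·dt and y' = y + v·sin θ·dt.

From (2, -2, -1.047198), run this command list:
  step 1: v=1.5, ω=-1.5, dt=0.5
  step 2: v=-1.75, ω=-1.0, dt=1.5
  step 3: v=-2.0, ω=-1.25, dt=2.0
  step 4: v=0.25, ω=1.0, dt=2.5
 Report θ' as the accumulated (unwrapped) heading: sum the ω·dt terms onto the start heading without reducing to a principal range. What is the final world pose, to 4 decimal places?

step 1: θ'=-1.7972 (R=-1.0000) → pose (2.1085, -2.7245, -1.7972)
step 2: θ'=-3.2972 (R=1.7500) → pose (4.0850, -1.3884, -3.2972)
step 3: θ'=-5.7972 (R=1.6000) → pose (4.5844, -4.3839, -5.7972)
step 4: θ'=-3.2972 (R=0.2500) → pose (4.5063, -3.9158, -3.2972)

(4.5063, -3.9158, -3.2972)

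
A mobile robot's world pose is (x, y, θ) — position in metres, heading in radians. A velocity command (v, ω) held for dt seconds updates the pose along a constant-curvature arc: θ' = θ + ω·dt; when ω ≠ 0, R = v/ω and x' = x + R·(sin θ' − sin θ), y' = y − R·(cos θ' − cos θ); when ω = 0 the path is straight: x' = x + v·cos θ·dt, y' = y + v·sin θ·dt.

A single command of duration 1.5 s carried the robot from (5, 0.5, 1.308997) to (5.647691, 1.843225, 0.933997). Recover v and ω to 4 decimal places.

v = 1.0000, ω = -0.2500

Δθ = 0.933997 − 1.308997 = -0.375000
ω = Δθ/dt = -0.375000/1.5 = -0.2500
R = −Δy/(cos θ' − cos θ) = -4.0000
v = R·ω = -4.0000·-0.2500 = 1.0000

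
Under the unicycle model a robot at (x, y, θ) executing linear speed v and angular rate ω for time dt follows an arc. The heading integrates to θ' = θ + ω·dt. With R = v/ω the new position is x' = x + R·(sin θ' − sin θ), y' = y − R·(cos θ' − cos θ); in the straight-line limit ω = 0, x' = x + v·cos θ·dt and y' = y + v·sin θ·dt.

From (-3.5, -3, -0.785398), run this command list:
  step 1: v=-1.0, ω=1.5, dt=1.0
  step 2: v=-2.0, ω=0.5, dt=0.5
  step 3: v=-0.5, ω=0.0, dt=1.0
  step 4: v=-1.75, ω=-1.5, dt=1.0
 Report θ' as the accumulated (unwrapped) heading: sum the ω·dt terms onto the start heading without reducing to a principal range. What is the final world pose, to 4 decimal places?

(-6.9132, -4.4599, -0.5354)

step 1: θ'=0.7146 (R=-0.6667) → pose (-4.4083, -2.9678, 0.7146)
step 2: θ'=0.9646 (R=-4.0000) → pose (-5.0743, -3.7103, 0.9646)
step 3: θ'=0.9646 (straight) → pose (-5.3592, -4.1212, 0.9646)
step 4: θ'=-0.5354 (R=1.1667) → pose (-6.9132, -4.4599, -0.5354)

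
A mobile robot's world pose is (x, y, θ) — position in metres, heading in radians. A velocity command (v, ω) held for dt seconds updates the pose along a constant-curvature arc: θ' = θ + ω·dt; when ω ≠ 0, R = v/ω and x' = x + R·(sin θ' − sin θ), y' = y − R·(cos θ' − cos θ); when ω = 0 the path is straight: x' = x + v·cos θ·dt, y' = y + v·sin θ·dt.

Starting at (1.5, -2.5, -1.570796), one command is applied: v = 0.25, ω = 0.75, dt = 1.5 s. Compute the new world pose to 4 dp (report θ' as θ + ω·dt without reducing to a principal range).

(1.6896, -2.8008, -0.4458)

θ' = -1.5708 + 0.75·1.5 = -0.4458
R = v/ω = 0.25/0.75 = 0.3333
x' = 1.5 + 0.3333·(sin -0.4458 − sin -1.5708) = 1.6896
y' = -2.5 − 0.3333·(cos -0.4458 − cos -1.5708) = -2.8008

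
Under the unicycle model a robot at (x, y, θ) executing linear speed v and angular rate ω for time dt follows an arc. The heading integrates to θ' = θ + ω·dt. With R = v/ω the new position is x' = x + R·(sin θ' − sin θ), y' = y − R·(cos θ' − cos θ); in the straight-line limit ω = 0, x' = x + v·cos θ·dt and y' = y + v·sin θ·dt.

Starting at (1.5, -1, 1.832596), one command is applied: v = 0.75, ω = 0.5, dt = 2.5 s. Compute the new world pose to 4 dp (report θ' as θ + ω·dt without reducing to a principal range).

(0.1396, 0.1092, 3.0826)

θ' = 1.8326 + 0.5·2.5 = 3.0826
R = v/ω = 0.75/0.5 = 1.5000
x' = 1.5 + 1.5000·(sin 3.0826 − sin 1.8326) = 0.1396
y' = -1 − 1.5000·(cos 3.0826 − cos 1.8326) = 0.1092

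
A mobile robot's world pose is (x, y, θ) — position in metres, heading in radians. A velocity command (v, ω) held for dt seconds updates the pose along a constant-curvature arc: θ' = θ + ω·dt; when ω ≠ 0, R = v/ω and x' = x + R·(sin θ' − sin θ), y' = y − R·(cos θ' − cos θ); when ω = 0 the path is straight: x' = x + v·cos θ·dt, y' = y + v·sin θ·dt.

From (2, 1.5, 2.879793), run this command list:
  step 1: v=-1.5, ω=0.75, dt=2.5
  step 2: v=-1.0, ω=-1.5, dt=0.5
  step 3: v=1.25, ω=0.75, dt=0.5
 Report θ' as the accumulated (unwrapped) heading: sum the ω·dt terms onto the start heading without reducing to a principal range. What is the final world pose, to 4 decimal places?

(4.3665, 3.4390, 4.3798)

step 1: θ'=4.7548 (R=-2.0000) → pose (4.5158, 3.5166, 4.7548)
step 2: θ'=4.0048 (R=0.6667) → pose (4.6753, 3.9782, 4.0048)
step 3: θ'=4.3798 (R=1.6667) → pose (4.3665, 3.4390, 4.3798)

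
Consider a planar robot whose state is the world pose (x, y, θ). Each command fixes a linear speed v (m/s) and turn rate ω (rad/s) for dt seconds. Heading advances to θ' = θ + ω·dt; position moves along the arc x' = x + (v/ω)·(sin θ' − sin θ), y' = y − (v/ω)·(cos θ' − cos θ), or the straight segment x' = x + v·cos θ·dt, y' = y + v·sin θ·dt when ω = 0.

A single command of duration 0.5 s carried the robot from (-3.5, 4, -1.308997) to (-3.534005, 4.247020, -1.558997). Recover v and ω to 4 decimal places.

Δθ = -1.558997 − -1.308997 = -0.250000
ω = Δθ/dt = -0.250000/0.5 = -0.5000
R = −Δy/(cos θ' − cos θ) = 1.0000
v = R·ω = 1.0000·-0.5000 = -0.5000

v = -0.5000, ω = -0.5000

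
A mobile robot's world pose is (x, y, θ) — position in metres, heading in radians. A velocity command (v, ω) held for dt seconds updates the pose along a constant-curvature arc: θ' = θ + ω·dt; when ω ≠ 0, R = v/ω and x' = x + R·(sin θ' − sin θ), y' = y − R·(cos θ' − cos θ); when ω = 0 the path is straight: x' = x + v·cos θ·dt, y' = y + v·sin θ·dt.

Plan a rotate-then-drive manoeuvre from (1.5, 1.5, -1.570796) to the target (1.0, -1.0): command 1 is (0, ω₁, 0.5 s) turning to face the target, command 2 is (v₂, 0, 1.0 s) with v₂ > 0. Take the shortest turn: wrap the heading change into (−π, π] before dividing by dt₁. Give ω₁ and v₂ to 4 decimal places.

ω₁ = -0.3948, v₂ = 2.5495

heading to target = atan2(-1−1.5, 1−1.5) = -1.7682
Δθ = wrap(-1.7682 − -1.5708) = -0.1974; ω₁ = Δθ/dt₁ = -0.3948
distance = √((1−1.5)² + (-1−1.5)²) = 2.5495; v₂ = distance/dt₂ = 2.5495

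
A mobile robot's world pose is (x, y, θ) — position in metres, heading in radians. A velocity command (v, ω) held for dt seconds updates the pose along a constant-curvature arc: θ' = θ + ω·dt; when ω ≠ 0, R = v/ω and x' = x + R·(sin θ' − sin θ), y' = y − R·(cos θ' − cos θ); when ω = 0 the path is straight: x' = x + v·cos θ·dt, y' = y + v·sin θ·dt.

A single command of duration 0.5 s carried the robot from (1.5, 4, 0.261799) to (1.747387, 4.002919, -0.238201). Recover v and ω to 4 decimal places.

Δθ = -0.238201 − 0.261799 = -0.500000
ω = Δθ/dt = -0.500000/0.5 = -1.0000
R = Δx/(sin θ' − sin θ) = -0.5000
v = R·ω = -0.5000·-1.0000 = 0.5000

v = 0.5000, ω = -1.0000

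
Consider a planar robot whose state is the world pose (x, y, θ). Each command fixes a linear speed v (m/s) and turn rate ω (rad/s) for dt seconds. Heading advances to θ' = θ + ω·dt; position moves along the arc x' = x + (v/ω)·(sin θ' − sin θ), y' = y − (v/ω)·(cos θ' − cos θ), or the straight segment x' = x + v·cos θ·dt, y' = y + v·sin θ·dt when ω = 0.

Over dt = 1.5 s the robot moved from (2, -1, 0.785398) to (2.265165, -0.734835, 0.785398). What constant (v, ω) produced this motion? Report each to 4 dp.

Δθ = 0.785398 − 0.785398 = 0.000000
ω = Δθ/dt = 0.000000/1.5 = 0.0000
ω = 0 → v = (Δx·cos θ + Δy·sin θ)/dt = 0.2500

v = 0.2500, ω = 0.0000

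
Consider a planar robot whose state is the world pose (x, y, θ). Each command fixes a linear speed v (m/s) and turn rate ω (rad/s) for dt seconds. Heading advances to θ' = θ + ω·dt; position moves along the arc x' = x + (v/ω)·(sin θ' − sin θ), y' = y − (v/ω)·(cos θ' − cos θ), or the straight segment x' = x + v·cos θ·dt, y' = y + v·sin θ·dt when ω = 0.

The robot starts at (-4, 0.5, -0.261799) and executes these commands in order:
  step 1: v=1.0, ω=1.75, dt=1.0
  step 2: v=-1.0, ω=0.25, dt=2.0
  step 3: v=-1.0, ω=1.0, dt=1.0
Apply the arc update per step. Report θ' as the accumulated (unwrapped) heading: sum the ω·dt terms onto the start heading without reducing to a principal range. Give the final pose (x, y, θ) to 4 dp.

(-2.1915, -1.5296, 2.9882)

step 1: θ'=1.4882 (R=0.5714) → pose (-3.2826, 1.0048, 1.4882)
step 2: θ'=1.9882 (R=-4.0000) → pose (-2.9528, -0.9467, 1.9882)
step 3: θ'=2.9882 (R=-1.0000) → pose (-2.1915, -1.5296, 2.9882)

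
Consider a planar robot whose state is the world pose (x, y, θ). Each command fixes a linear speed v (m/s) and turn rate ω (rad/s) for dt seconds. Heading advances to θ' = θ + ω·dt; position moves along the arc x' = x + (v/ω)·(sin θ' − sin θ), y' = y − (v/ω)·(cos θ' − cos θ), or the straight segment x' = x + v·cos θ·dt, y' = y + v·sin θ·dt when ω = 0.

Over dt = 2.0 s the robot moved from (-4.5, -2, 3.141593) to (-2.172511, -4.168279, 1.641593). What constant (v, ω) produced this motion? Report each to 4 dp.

Δθ = 1.641593 − 3.141593 = -1.500000
ω = Δθ/dt = -1.500000/2.0 = -0.7500
R = Δx/(sin θ' − sin θ) = 2.3333
v = R·ω = 2.3333·-0.7500 = -1.7500

v = -1.7500, ω = -0.7500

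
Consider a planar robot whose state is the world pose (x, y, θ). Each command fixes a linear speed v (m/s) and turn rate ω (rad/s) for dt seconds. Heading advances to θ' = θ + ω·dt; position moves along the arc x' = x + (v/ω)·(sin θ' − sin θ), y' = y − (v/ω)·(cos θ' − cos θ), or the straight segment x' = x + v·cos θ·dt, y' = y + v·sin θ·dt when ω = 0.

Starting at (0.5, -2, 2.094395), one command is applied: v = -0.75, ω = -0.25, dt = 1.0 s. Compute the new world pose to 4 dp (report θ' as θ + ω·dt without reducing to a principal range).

θ' = 2.0944 + -0.25·1.0 = 1.8444
R = v/ω = -0.75/-0.25 = 3.0000
x' = 0.5 + 3.0000·(sin 1.8444 − sin 2.0944) = 0.7903
y' = -2 − 3.0000·(cos 1.8444 − cos 2.0944) = -2.6894

(0.7903, -2.6894, 1.8444)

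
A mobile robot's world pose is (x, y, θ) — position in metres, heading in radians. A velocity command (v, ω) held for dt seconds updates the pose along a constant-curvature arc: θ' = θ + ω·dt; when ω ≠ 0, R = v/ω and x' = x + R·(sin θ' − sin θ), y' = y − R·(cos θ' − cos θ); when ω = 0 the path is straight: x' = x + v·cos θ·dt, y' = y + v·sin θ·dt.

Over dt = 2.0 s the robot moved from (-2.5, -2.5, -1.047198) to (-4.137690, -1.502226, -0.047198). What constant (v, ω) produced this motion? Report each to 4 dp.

Δθ = -0.047198 − -1.047198 = 1.000000
ω = Δθ/dt = 1.000000/2.0 = 0.5000
R = Δx/(sin θ' − sin θ) = -2.0000
v = R·ω = -2.0000·0.5000 = -1.0000

v = -1.0000, ω = 0.5000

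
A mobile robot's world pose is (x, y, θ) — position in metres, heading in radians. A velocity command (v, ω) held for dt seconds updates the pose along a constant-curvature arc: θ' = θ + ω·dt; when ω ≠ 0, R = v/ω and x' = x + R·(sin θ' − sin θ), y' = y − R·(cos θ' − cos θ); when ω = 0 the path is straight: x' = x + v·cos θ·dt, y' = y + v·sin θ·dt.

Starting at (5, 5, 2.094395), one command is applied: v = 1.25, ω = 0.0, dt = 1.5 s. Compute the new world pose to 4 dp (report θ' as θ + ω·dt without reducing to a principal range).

θ' = 2.0944 + 0.0·1.5 = 2.0944
ω = 0 → straight: x' = 5 + 1.25·cos(2.0944)·1.5 = 4.0625
y' = 5 + 1.25·sin(2.0944)·1.5 = 6.6238

(4.0625, 6.6238, 2.0944)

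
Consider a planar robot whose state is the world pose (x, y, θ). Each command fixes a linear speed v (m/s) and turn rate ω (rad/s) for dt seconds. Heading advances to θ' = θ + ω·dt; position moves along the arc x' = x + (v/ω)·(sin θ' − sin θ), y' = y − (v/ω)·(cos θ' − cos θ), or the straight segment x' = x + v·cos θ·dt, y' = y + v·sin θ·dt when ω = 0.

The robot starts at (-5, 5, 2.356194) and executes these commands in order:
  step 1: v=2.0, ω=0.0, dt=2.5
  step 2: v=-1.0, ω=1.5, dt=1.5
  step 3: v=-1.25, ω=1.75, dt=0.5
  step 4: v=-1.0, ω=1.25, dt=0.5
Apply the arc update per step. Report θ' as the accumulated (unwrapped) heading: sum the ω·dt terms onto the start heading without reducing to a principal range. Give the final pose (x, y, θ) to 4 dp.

(-8.0322, 9.7399, 6.1062)

step 1: θ'=2.3562 (straight) → pose (-8.5355, 8.5355, 2.3562)
step 2: θ'=4.6062 (R=-0.6667) → pose (-7.4012, 8.9363, 4.6062)
step 3: θ'=5.4812 (R=-0.7143) → pose (-7.5981, 9.5086, 5.4812)
step 4: θ'=6.1062 (R=-0.8000) → pose (-8.0322, 9.7399, 6.1062)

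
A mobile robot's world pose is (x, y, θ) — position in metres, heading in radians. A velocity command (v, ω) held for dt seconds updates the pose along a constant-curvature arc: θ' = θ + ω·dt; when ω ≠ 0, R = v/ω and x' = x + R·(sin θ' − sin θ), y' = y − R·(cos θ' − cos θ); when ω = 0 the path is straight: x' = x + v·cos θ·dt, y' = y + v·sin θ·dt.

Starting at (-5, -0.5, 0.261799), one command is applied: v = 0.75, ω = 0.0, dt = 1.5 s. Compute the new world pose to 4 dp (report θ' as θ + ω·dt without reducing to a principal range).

θ' = 0.2618 + 0.0·1.5 = 0.2618
ω = 0 → straight: x' = -5 + 0.75·cos(0.2618)·1.5 = -3.9133
y' = -0.5 + 0.75·sin(0.2618)·1.5 = -0.2088

(-3.9133, -0.2088, 0.2618)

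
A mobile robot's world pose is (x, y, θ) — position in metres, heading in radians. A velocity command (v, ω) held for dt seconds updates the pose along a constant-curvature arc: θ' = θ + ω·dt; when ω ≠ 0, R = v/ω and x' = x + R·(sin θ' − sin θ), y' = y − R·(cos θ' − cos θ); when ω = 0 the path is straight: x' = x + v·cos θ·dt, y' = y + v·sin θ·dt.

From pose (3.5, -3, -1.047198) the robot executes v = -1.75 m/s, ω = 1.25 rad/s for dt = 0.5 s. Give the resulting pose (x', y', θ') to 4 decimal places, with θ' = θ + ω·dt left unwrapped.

(2.8612, -2.4229, -0.4222)

θ' = -1.0472 + 1.25·0.5 = -0.4222
R = v/ω = -1.75/1.25 = -1.4000
x' = 3.5 + -1.4000·(sin -0.4222 − sin -1.0472) = 2.8612
y' = -3 − -1.4000·(cos -0.4222 − cos -1.0472) = -2.4229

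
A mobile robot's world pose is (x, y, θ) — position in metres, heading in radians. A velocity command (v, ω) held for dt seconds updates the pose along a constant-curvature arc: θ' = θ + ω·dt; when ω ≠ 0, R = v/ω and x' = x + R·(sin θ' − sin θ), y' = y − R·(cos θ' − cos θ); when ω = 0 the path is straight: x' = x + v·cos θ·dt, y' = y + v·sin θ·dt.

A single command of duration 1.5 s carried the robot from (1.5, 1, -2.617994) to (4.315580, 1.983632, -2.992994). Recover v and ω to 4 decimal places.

v = -2.0000, ω = -0.2500

Δθ = -2.992994 − -2.617994 = -0.375000
ω = Δθ/dt = -0.375000/1.5 = -0.2500
R = Δx/(sin θ' − sin θ) = 8.0000
v = R·ω = 8.0000·-0.2500 = -2.0000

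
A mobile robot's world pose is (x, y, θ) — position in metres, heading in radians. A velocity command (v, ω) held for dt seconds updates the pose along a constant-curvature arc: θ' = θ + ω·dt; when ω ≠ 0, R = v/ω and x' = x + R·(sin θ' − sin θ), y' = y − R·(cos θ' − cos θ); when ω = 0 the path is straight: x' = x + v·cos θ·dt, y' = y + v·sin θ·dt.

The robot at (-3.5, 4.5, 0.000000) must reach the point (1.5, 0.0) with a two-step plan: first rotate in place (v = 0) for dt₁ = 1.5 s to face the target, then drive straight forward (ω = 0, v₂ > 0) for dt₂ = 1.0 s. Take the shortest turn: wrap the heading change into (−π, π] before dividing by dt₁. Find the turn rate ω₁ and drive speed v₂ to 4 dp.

heading to target = atan2(0−4.5, 1.5−-3.5) = -0.7328
Δθ = wrap(-0.7328 − 0.0000) = -0.7328; ω₁ = Δθ/dt₁ = -0.4885
distance = √((1.5−-3.5)² + (0−4.5)²) = 6.7268; v₂ = distance/dt₂ = 6.7268

ω₁ = -0.4885, v₂ = 6.7268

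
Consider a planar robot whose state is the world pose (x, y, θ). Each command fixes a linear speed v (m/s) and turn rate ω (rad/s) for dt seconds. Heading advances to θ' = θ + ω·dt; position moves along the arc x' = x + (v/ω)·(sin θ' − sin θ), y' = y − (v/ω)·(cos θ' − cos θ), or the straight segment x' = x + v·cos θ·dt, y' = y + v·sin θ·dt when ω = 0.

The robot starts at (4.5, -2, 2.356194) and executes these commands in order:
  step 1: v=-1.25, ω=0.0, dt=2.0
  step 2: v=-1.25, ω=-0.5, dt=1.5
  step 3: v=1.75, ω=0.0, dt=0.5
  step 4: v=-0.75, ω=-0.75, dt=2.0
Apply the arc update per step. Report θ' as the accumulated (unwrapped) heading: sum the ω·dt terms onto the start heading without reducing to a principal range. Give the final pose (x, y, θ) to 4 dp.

(6.0741, -5.6024, 0.1062)

step 1: θ'=2.3562 (straight) → pose (6.2678, -3.7678, 2.3562)
step 2: θ'=1.6062 (R=2.5000) → pose (6.9984, -5.4471, 1.6062)
step 3: θ'=1.6062 (straight) → pose (6.9675, -4.5726, 1.6062)
step 4: θ'=0.1062 (R=1.0000) → pose (6.0741, -5.6024, 0.1062)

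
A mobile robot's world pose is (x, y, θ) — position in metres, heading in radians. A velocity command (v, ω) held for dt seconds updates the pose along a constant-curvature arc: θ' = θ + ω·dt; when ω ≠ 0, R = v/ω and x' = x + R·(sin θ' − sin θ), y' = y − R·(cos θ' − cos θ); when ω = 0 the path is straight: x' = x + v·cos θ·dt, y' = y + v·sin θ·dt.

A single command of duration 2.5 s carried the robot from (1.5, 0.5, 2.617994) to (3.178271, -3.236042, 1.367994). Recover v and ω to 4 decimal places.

v = -1.7500, ω = -0.5000

Δθ = 1.367994 − 2.617994 = -1.250000
ω = Δθ/dt = -1.250000/2.5 = -0.5000
R = −Δy/(cos θ' − cos θ) = 3.5000
v = R·ω = 3.5000·-0.5000 = -1.7500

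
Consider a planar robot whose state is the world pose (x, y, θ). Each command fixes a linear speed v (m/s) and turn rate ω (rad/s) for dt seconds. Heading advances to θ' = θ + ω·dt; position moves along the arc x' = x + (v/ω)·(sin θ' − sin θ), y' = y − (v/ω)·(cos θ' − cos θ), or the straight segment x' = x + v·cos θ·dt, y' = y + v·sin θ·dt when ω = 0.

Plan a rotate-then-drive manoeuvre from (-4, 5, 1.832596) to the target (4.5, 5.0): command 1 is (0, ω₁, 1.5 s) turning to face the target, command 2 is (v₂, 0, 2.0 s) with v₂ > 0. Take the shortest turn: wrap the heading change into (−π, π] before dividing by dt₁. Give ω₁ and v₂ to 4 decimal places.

ω₁ = -1.2217, v₂ = 4.2500

heading to target = atan2(5−5, 4.5−-4) = 0.0000
Δθ = wrap(0.0000 − 1.8326) = -1.8326; ω₁ = Δθ/dt₁ = -1.2217
distance = √((4.5−-4)² + (5−5)²) = 8.5000; v₂ = distance/dt₂ = 4.2500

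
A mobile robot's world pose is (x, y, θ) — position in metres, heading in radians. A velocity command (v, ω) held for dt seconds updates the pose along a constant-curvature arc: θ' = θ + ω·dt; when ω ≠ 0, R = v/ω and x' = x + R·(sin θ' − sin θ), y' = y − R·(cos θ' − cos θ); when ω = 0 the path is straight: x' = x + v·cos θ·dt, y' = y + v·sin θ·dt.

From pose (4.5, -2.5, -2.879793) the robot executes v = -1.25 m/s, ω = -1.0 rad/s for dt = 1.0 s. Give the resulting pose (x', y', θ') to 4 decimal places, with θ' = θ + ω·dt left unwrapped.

(5.6647, -2.7828, -3.8798)

θ' = -2.8798 + -1.0·1.0 = -3.8798
R = v/ω = -1.25/-1.0 = 1.2500
x' = 4.5 + 1.2500·(sin -3.8798 − sin -2.8798) = 5.6647
y' = -2.5 − 1.2500·(cos -3.8798 − cos -2.8798) = -2.7828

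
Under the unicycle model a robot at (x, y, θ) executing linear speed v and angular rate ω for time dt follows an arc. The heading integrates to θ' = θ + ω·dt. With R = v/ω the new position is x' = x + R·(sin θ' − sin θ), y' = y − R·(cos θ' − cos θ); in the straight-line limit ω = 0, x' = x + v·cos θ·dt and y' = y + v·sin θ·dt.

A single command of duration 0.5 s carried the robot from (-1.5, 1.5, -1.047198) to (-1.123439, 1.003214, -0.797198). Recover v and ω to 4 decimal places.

v = 1.2500, ω = 0.5000

Δθ = -0.797198 − -1.047198 = 0.250000
ω = Δθ/dt = 0.250000/0.5 = 0.5000
R = −Δy/(cos θ' − cos θ) = 2.5000
v = R·ω = 2.5000·0.5000 = 1.2500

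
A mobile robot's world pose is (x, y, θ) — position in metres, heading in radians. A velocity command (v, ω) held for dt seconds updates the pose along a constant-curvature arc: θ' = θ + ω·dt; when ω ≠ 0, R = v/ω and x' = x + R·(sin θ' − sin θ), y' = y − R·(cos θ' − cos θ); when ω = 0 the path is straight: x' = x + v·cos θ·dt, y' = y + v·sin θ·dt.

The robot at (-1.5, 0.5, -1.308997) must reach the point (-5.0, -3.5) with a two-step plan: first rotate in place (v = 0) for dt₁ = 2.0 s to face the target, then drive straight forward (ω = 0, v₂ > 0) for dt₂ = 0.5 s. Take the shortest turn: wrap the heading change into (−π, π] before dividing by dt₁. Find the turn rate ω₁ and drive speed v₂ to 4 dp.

heading to target = atan2(-3.5−0.5, -5−-1.5) = -2.2896
Δθ = wrap(-2.2896 − -1.3090) = -0.9806; ω₁ = Δθ/dt₁ = -0.4903
distance = √((-5−-1.5)² + (-3.5−0.5)²) = 5.3151; v₂ = distance/dt₂ = 10.6301

ω₁ = -0.4903, v₂ = 10.6301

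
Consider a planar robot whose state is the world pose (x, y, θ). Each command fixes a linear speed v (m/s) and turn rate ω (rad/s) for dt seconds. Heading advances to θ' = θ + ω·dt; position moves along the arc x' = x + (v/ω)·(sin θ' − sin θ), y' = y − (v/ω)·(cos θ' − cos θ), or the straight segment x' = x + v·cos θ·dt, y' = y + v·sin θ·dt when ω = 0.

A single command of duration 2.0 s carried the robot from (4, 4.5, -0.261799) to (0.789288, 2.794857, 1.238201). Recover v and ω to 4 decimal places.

Δθ = 1.238201 − -0.261799 = 1.500000
ω = Δθ/dt = 1.500000/2.0 = 0.7500
R = Δx/(sin θ' − sin θ) = -2.6667
v = R·ω = -2.6667·0.7500 = -2.0000

v = -2.0000, ω = 0.7500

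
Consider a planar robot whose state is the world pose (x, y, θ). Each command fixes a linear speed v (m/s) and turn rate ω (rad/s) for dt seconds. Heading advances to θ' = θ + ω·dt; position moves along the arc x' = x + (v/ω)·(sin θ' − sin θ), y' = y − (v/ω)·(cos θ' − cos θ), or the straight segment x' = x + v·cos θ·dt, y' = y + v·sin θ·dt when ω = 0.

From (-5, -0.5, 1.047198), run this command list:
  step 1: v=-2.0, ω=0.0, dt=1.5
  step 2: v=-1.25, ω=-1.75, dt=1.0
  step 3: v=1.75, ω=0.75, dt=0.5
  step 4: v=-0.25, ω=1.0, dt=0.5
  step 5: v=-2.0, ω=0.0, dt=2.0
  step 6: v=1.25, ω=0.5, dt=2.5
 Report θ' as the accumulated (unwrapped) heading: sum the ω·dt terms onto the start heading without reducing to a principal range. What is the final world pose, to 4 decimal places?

step 1: θ'=1.0472 (straight) → pose (-6.5000, -3.0981, 1.0472)
step 2: θ'=-0.7028 (R=0.7143) → pose (-7.5803, -3.2860, -0.7028)
step 3: θ'=-0.3278 (R=2.3333) → pose (-6.8234, -3.7146, -0.3278)
step 4: θ'=0.1722 (R=-0.2500) → pose (-6.9467, -3.7050, 0.1722)
step 5: θ'=0.1722 (straight) → pose (-10.8875, -4.3904, 0.1722)
step 6: θ'=1.4222 (R=2.5000) → pose (-8.8434, -2.2975, 1.4222)

(-8.8434, -2.2975, 1.4222)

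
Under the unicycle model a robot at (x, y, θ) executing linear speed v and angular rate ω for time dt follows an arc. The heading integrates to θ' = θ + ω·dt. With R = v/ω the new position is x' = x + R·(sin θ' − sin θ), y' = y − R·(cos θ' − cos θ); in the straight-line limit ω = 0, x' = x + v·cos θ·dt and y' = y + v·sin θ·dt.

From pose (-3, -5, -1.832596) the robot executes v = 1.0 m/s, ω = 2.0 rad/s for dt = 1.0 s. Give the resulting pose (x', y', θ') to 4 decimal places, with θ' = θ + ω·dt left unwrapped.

θ' = -1.8326 + 2.0·1.0 = 0.1674
R = v/ω = 1.0/2.0 = 0.5000
x' = -3 + 0.5000·(sin 0.1674 − sin -1.8326) = -2.4337
y' = -5 − 0.5000·(cos 0.1674 − cos -1.8326) = -5.6224

(-2.4337, -5.6224, 0.1674)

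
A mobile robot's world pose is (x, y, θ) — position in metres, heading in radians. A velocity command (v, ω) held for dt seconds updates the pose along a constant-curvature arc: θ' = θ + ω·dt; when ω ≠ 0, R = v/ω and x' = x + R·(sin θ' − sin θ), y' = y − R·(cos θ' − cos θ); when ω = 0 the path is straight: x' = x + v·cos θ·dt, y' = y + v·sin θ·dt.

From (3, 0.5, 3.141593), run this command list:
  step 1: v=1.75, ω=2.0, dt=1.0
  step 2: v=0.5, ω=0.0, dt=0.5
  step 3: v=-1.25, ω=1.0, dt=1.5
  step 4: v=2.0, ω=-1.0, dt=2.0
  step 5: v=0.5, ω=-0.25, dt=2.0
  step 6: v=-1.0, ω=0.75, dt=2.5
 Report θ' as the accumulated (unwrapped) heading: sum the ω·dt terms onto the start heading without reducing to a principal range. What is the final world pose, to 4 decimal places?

step 1: θ'=5.1416 (R=0.8750) → pose (2.2044, -0.7391, 5.1416)
step 2: θ'=5.1416 (straight) → pose (2.3084, -0.9665, 5.1416)
step 3: θ'=6.6416 (R=-1.2500) → pose (0.7333, -0.3161, 6.6416)
step 4: θ'=4.6416 (R=-2.0000) → pose (3.4299, -2.3305, 4.6416)
step 5: θ'=4.1416 (R=-2.0000) → pose (3.1178, -3.2696, 4.1416)
step 6: θ'=6.0166 (R=-1.3333) → pose (2.3471, -1.2629, 6.0166)

(2.3471, -1.2629, 6.0166)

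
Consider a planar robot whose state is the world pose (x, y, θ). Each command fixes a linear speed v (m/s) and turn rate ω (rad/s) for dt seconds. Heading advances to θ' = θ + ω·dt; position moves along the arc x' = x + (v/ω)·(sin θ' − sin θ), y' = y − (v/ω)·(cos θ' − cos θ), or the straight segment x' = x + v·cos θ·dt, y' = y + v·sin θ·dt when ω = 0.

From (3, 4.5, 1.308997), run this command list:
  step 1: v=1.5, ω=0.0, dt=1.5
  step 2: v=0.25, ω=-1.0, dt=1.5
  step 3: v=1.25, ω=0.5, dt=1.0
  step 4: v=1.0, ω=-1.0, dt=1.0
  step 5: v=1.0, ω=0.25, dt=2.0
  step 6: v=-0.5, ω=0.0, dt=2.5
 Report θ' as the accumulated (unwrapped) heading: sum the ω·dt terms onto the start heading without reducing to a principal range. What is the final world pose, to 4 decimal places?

step 1: θ'=1.3090 (straight) → pose (3.5823, 6.6733, 1.3090)
step 2: θ'=-0.1910 (R=-0.2500) → pose (3.8713, 6.8541, -0.1910)
step 3: θ'=0.3090 (R=2.5000) → pose (5.1062, 6.9270, 0.3090)
step 4: θ'=-0.6910 (R=-1.0000) → pose (6.0476, 6.7450, -0.6910)
step 5: θ'=-0.1910 (R=4.0000) → pose (7.8374, 5.9002, -0.1910)
step 6: θ'=-0.1910 (straight) → pose (6.6102, 6.1375, -0.1910)

(6.6102, 6.1375, -0.1910)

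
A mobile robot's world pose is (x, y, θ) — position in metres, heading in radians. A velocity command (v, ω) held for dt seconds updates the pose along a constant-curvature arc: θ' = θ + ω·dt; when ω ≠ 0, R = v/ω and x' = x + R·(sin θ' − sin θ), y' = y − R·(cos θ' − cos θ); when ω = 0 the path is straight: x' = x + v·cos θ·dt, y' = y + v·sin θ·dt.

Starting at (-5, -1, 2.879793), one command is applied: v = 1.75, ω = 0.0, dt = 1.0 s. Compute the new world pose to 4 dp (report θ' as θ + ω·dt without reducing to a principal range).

θ' = 2.8798 + 0.0·1.0 = 2.8798
ω = 0 → straight: x' = -5 + 1.75·cos(2.8798)·1.0 = -6.6904
y' = -1 + 1.75·sin(2.8798)·1.0 = -0.5471

(-6.6904, -0.5471, 2.8798)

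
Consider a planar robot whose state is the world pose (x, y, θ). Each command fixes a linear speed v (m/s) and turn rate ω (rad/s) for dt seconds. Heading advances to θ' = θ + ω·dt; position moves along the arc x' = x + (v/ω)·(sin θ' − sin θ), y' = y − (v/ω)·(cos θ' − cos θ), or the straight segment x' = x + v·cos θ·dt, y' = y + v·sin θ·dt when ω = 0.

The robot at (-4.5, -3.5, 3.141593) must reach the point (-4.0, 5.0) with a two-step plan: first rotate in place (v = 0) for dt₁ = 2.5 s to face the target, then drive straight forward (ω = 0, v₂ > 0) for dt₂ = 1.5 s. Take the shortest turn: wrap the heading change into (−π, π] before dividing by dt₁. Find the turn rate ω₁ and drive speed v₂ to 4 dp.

ω₁ = -0.6518, v₂ = 5.6765

heading to target = atan2(5−-3.5, -4−-4.5) = 1.5120
Δθ = wrap(1.5120 − 3.1416) = -1.6296; ω₁ = Δθ/dt₁ = -0.6518
distance = √((-4−-4.5)² + (5−-3.5)²) = 8.5147; v₂ = distance/dt₂ = 5.6765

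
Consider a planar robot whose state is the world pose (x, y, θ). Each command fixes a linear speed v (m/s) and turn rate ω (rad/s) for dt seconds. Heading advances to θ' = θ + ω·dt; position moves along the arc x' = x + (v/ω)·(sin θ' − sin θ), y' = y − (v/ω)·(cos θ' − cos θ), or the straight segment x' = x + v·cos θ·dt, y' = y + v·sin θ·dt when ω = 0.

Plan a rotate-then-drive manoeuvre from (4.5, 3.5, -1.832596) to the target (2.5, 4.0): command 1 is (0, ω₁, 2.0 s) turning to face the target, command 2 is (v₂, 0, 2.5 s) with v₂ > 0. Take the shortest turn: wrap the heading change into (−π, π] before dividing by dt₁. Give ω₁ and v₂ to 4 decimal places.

ω₁ = -0.7770, v₂ = 0.8246

heading to target = atan2(4−3.5, 2.5−4.5) = 2.8966
Δθ = wrap(2.8966 − -1.8326) = -1.5540; ω₁ = Δθ/dt₁ = -0.7770
distance = √((2.5−4.5)² + (4−3.5)²) = 2.0616; v₂ = distance/dt₂ = 0.8246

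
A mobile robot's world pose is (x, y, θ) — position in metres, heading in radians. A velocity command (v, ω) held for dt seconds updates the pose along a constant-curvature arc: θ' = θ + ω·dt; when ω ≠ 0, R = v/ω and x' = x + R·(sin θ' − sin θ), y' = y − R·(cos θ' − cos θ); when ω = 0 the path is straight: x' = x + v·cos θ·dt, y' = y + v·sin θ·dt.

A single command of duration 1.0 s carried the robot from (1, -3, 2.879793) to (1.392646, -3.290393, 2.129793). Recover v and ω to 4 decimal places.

v = -0.5000, ω = -0.7500

Δθ = 2.129793 − 2.879793 = -0.750000
ω = Δθ/dt = -0.750000/1.0 = -0.7500
R = Δx/(sin θ' − sin θ) = 0.6667
v = R·ω = 0.6667·-0.7500 = -0.5000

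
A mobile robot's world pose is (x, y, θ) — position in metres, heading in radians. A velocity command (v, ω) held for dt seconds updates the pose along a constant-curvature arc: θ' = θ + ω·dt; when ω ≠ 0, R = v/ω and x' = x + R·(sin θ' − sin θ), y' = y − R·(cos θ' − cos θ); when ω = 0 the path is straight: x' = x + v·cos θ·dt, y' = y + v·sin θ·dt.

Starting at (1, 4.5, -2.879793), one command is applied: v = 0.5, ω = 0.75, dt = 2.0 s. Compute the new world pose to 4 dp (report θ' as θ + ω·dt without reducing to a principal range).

θ' = -2.8798 + 0.75·2.0 = -1.3798
R = v/ω = 0.5/0.75 = 0.6667
x' = 1 + 0.6667·(sin -1.3798 − sin -2.8798) = 0.5180
y' = 4.5 − 0.6667·(cos -1.3798 − cos -2.8798) = 3.7295

(0.5180, 3.7295, -1.3798)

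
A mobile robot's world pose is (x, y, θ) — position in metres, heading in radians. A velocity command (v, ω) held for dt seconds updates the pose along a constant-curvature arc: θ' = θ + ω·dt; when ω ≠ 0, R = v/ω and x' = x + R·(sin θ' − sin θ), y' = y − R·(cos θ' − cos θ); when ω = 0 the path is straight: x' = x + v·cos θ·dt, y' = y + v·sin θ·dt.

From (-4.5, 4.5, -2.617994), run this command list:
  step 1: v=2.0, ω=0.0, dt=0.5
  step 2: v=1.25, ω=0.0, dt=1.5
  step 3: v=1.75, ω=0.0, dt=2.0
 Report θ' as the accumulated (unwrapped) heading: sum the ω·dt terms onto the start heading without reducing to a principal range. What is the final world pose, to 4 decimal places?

step 1: θ'=-2.6180 (straight) → pose (-5.3660, 4.0000, -2.6180)
step 2: θ'=-2.6180 (straight) → pose (-6.9898, 3.0625, -2.6180)
step 3: θ'=-2.6180 (straight) → pose (-10.0209, 1.3125, -2.6180)

(-10.0209, 1.3125, -2.6180)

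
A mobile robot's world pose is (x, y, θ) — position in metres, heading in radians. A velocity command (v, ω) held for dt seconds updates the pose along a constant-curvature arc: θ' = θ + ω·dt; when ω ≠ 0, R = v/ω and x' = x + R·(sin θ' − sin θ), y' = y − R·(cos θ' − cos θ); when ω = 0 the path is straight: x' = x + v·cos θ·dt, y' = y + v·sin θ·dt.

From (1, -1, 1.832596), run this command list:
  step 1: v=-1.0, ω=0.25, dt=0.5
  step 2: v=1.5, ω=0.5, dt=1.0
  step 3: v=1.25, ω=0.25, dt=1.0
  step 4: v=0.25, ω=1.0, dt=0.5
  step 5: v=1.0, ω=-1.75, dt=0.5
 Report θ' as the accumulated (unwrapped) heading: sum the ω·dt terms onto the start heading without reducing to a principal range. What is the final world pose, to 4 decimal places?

(-1.3532, 0.5794, 2.3326)

step 1: θ'=1.9576 (R=-4.0000) → pose (1.1592, -1.4736, 1.9576)
step 2: θ'=2.4576 (R=3.0000) → pose (0.2765, -0.2801, 2.4576)
step 3: θ'=2.7076 (R=5.0000) → pose (-0.7804, 0.3810, 2.7076)
step 4: θ'=3.2076 (R=0.2500) → pose (-0.9020, 0.4037, 3.2076)
step 5: θ'=2.3326 (R=-0.5714) → pose (-1.3532, 0.5794, 2.3326)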